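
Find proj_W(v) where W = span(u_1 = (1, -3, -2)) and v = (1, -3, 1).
proj_W(v) = (4/7, -12/7, -8/7)

Set up U = [u_1 | ... | u_1] ∈ R^(3×1). The projector onto W = col(U) is P = U (U^T U)^(-1) U^T.
Compute U^T U =
  [14],
and U^T v = (8).
Solve U^T U · c = U^T v for the coefficients: c = (4/7). The projection is proj_W(v) = U c.
Check: (v - proj_W(v)) · u_1 = 0  (should be 0).
Result: proj_W(v) = (4/7, -12/7, -8/7).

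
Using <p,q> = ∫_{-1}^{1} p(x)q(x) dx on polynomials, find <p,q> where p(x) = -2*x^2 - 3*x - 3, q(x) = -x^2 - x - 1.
<p,q> = 182/15

Expand the product: p(x)·q(x) = 2*x^4 + 5*x^3 + 8*x^2 + 6*x + 3.
∫_{-1}^{1} of each monomial x^k gives [2/(k+1) if k even, 0 if k odd]. Integrating term-by-term (or equivalently evaluating the antiderivative F(x) = 2*x^5/5 + 5*x^4/4 + 8*x^3/3 + 3*x^2 + 3*x at the endpoints):
  F(1) − F(−1) = 619/60 − (-109/60) = 182/15.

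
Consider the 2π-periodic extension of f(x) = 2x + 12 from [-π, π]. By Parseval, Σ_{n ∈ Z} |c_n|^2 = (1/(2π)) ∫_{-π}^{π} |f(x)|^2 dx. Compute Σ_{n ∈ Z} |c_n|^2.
Σ |c_n|^2 = 4π^2/3 + 144

Expand and integrate term by term over [-π, π]:
  ∫ (2x)^2 dx = 4·(2π^3/3); ∫ 2·2·(12)·x dx = 0 (odd integrand); ∫ 12^2 dx = 144·2π.
So (1/(2π)) ∫_{-π}^{π} (2x + 12)^2 dx = 4π^2/3 + 144 = 4π^2/3 + 144.
Parseval ⇒ Σ |c_n|^2 = 4π^2/3 + 144.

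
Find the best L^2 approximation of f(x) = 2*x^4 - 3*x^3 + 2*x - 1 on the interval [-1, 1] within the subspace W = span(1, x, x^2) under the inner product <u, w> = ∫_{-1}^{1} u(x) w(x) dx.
g(x) = 12*x^2/7 + x/5 - 41/35

The best approximation g ∈ W is the orthogonal projection of f onto W. Writing g = a_0 + a_1 x + a_2 x^2, the coefficients solve the normal equations G · a = b where
  G_{ij} = <φ_i, φ_j> and b_i = <f, φ_i>, with φ_0 = 1, φ_1 = x, φ_2 = x^2.
G =
  [2, 0, 2/3]
  [0, 2/3, 0]
  [2/3, 0, 2/5],
b = (-6/5, 2/15, -2/21).
Solving gives a_0 = -41/35, a_1 = 1/5, a_2 = 12/7, so
  g(x) = 12*x^2/7 + x/5 - 41/35.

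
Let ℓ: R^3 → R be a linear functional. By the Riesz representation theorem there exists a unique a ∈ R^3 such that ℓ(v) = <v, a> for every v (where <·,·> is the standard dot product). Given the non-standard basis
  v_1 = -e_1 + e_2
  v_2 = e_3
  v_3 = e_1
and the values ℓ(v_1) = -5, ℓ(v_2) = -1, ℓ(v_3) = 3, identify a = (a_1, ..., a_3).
a = (3, -2, -1)

Write a = (a_1, ..., a_3) in the standard basis. For each basis vector v_i, ℓ(v_i) = <v_i, a> is a linear equation in the a_j's. Collect the n equations into a matrix system V a = ℓ, where row i of V is v_i (expressed in the standard basis). Since V is invertible (lower-triangular with 1s on the diagonal, up to permutation), solve by back-substitution:
  V =
[[-1, 1, 0],
 [0, 0, 1],
 [1, 0, 0]]
  V a = (-5, -1, 3)
Solving gives a = (3, -2, -1).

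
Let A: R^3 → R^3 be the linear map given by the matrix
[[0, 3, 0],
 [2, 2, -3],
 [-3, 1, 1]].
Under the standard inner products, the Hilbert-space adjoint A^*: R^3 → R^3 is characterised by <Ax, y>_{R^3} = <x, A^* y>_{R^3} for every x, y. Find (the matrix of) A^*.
A^* = A^T =
[[0, 2, -3],
 [3, 2, 1],
 [0, -3, 1]]

For real matrices with standard dot products, the defining identity <Ax, y> = <x, A^* y> gives (Ax)^T y = x^T (A^*) y, i.e. x^T A^T y = x^T (A^*) y. Since this holds for all x, y, we must have A^* = A^T. Therefore
A^* =
[[0, 2, -3],
 [3, 2, 1],
 [0, -3, 1]].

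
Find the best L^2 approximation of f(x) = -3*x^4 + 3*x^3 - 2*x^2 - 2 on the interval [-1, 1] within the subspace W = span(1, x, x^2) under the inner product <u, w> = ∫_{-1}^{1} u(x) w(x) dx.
g(x) = -32*x^2/7 + 9*x/5 - 61/35

The best approximation g ∈ W is the orthogonal projection of f onto W. Writing g = a_0 + a_1 x + a_2 x^2, the coefficients solve the normal equations G · a = b where
  G_{ij} = <φ_i, φ_j> and b_i = <f, φ_i>, with φ_0 = 1, φ_1 = x, φ_2 = x^2.
G =
  [2, 0, 2/3]
  [0, 2/3, 0]
  [2/3, 0, 2/5],
b = (-98/15, 6/5, -314/105).
Solving gives a_0 = -61/35, a_1 = 9/5, a_2 = -32/7, so
  g(x) = -32*x^2/7 + 9*x/5 - 61/35.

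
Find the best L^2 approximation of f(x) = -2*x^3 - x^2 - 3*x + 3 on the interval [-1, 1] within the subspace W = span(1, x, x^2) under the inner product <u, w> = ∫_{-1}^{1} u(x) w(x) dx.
g(x) = -x^2 - 21*x/5 + 3

The best approximation g ∈ W is the orthogonal projection of f onto W. Writing g = a_0 + a_1 x + a_2 x^2, the coefficients solve the normal equations G · a = b where
  G_{ij} = <φ_i, φ_j> and b_i = <f, φ_i>, with φ_0 = 1, φ_1 = x, φ_2 = x^2.
G =
  [2, 0, 2/3]
  [0, 2/3, 0]
  [2/3, 0, 2/5],
b = (16/3, -14/5, 8/5).
Solving gives a_0 = 3, a_1 = -21/5, a_2 = -1, so
  g(x) = -x^2 - 21*x/5 + 3.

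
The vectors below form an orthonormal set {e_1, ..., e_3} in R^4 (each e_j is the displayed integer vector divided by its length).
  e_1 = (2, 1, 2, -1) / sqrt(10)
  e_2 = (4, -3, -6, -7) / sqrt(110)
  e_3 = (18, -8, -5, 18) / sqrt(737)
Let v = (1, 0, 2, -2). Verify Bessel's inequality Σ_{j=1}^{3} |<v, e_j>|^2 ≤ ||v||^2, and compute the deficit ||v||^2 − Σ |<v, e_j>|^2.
Σ |<v, e_j>|^2 = 522/67; ||v||^2 = 9; deficit = 81/67

Write each e_j = u_j / sqrt(<u_j, u_j>) where u_j is the displayed integer vector. Then <v, e_j> = <v, u_j> / sqrt(<u_j, u_j>), so |<v, e_j>|^2 = <v, u_j>^2 / <u_j, u_j>.
Coefficients: <v, e_1> = 8/sqrt(10), <v, e_2> = 6/sqrt(110), <v, e_3> = -28/sqrt(737).
Square and sum: Σ |<v, e_j>|^2 = 522/67.
Compute ||v||^2 = v·v = 9.
Deficit = 9 − 522/67 = 81/67 ≥ 0, confirming Bessel's inequality. (The deficit equals ||v − Σ <v,e_j> e_j||^2, the squared distance from v to span{e_j}.)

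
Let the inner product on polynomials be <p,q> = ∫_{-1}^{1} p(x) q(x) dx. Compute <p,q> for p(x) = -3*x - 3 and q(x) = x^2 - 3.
<p,q> = 16

Expand the product: p(x)·q(x) = -3*x^3 - 3*x^2 + 9*x + 9.
∫_{-1}^{1} of each monomial x^k gives [2/(k+1) if k even, 0 if k odd]. Integrating term-by-term (or equivalently evaluating the antiderivative F(x) = -3*x^4/4 - x^3 + 9*x^2/2 + 9*x at the endpoints):
  F(1) − F(−1) = 47/4 − (-17/4) = 16.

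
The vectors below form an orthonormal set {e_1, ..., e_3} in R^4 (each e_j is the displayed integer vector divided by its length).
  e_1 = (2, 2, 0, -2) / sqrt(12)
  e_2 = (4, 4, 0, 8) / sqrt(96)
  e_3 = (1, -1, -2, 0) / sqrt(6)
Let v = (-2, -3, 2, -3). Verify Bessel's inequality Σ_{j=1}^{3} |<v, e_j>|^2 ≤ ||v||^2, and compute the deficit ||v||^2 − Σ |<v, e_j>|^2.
Σ |<v, e_j>|^2 = 23; ||v||^2 = 26; deficit = 3

Write each e_j = u_j / sqrt(<u_j, u_j>) where u_j is the displayed integer vector. Then <v, e_j> = <v, u_j> / sqrt(<u_j, u_j>), so |<v, e_j>|^2 = <v, u_j>^2 / <u_j, u_j>.
Coefficients: <v, e_1> = -4/sqrt(12), <v, e_2> = -44/sqrt(96), <v, e_3> = -3/sqrt(6).
Square and sum: Σ |<v, e_j>|^2 = 23.
Compute ||v||^2 = v·v = 26.
Deficit = 26 − 23 = 3 ≥ 0, confirming Bessel's inequality. (The deficit equals ||v − Σ <v,e_j> e_j||^2, the squared distance from v to span{e_j}.)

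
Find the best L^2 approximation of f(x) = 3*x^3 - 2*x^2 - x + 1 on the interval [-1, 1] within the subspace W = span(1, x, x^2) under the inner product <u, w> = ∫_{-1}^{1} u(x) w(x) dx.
g(x) = -2*x^2 + 4*x/5 + 1

The best approximation g ∈ W is the orthogonal projection of f onto W. Writing g = a_0 + a_1 x + a_2 x^2, the coefficients solve the normal equations G · a = b where
  G_{ij} = <φ_i, φ_j> and b_i = <f, φ_i>, with φ_0 = 1, φ_1 = x, φ_2 = x^2.
G =
  [2, 0, 2/3]
  [0, 2/3, 0]
  [2/3, 0, 2/5],
b = (2/3, 8/15, -2/15).
Solving gives a_0 = 1, a_1 = 4/5, a_2 = -2, so
  g(x) = -2*x^2 + 4*x/5 + 1.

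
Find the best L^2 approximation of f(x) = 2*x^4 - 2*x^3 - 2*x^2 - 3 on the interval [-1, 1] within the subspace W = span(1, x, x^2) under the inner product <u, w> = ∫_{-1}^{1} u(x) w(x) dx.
g(x) = -2*x^2/7 - 6*x/5 - 111/35

The best approximation g ∈ W is the orthogonal projection of f onto W. Writing g = a_0 + a_1 x + a_2 x^2, the coefficients solve the normal equations G · a = b where
  G_{ij} = <φ_i, φ_j> and b_i = <f, φ_i>, with φ_0 = 1, φ_1 = x, φ_2 = x^2.
G =
  [2, 0, 2/3]
  [0, 2/3, 0]
  [2/3, 0, 2/5],
b = (-98/15, -4/5, -78/35).
Solving gives a_0 = -111/35, a_1 = -6/5, a_2 = -2/7, so
  g(x) = -2*x^2/7 - 6*x/5 - 111/35.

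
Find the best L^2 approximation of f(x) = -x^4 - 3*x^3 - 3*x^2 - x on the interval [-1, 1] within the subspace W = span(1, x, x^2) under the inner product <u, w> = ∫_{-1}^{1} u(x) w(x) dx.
g(x) = -27*x^2/7 - 14*x/5 + 3/35

The best approximation g ∈ W is the orthogonal projection of f onto W. Writing g = a_0 + a_1 x + a_2 x^2, the coefficients solve the normal equations G · a = b where
  G_{ij} = <φ_i, φ_j> and b_i = <f, φ_i>, with φ_0 = 1, φ_1 = x, φ_2 = x^2.
G =
  [2, 0, 2/3]
  [0, 2/3, 0]
  [2/3, 0, 2/5],
b = (-12/5, -28/15, -52/35).
Solving gives a_0 = 3/35, a_1 = -14/5, a_2 = -27/7, so
  g(x) = -27*x^2/7 - 14*x/5 + 3/35.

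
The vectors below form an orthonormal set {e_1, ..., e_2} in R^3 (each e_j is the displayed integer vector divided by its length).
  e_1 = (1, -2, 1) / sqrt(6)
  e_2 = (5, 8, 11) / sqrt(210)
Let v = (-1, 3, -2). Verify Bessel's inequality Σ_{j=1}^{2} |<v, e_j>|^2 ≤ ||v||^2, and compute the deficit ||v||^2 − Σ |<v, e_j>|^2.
Σ |<v, e_j>|^2 = 474/35; ||v||^2 = 14; deficit = 16/35

Write each e_j = u_j / sqrt(<u_j, u_j>) where u_j is the displayed integer vector. Then <v, e_j> = <v, u_j> / sqrt(<u_j, u_j>), so |<v, e_j>|^2 = <v, u_j>^2 / <u_j, u_j>.
Coefficients: <v, e_1> = -9/sqrt(6), <v, e_2> = -3/sqrt(210).
Square and sum: Σ |<v, e_j>|^2 = 474/35.
Compute ||v||^2 = v·v = 14.
Deficit = 14 − 474/35 = 16/35 ≥ 0, confirming Bessel's inequality. (The deficit equals ||v − Σ <v,e_j> e_j||^2, the squared distance from v to span{e_j}.)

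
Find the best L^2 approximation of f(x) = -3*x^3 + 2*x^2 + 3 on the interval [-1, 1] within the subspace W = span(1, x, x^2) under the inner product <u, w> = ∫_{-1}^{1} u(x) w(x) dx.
g(x) = 2*x^2 - 9*x/5 + 3

The best approximation g ∈ W is the orthogonal projection of f onto W. Writing g = a_0 + a_1 x + a_2 x^2, the coefficients solve the normal equations G · a = b where
  G_{ij} = <φ_i, φ_j> and b_i = <f, φ_i>, with φ_0 = 1, φ_1 = x, φ_2 = x^2.
G =
  [2, 0, 2/3]
  [0, 2/3, 0]
  [2/3, 0, 2/5],
b = (22/3, -6/5, 14/5).
Solving gives a_0 = 3, a_1 = -9/5, a_2 = 2, so
  g(x) = 2*x^2 - 9*x/5 + 3.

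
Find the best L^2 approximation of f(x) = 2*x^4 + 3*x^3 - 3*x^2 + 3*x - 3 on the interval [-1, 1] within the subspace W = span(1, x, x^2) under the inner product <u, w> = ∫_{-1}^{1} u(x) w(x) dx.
g(x) = -9*x^2/7 + 24*x/5 - 111/35

The best approximation g ∈ W is the orthogonal projection of f onto W. Writing g = a_0 + a_1 x + a_2 x^2, the coefficients solve the normal equations G · a = b where
  G_{ij} = <φ_i, φ_j> and b_i = <f, φ_i>, with φ_0 = 1, φ_1 = x, φ_2 = x^2.
G =
  [2, 0, 2/3]
  [0, 2/3, 0]
  [2/3, 0, 2/5],
b = (-36/5, 16/5, -92/35).
Solving gives a_0 = -111/35, a_1 = 24/5, a_2 = -9/7, so
  g(x) = -9*x^2/7 + 24*x/5 - 111/35.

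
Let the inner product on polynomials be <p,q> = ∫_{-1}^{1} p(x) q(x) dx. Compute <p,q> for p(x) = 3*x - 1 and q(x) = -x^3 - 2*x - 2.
<p,q> = -6/5

Expand the product: p(x)·q(x) = -3*x^4 + x^3 - 6*x^2 - 4*x + 2.
∫_{-1}^{1} of each monomial x^k gives [2/(k+1) if k even, 0 if k odd]. Integrating term-by-term (or equivalently evaluating the antiderivative F(x) = -3*x^5/5 + x^4/4 - 2*x^3 - 2*x^2 + 2*x at the endpoints):
  F(1) − F(−1) = -47/20 − (-23/20) = -6/5.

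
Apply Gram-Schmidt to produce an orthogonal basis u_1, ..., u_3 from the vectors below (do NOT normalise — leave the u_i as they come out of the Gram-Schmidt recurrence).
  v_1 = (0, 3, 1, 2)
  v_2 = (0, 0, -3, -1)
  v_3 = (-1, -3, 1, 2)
Orthogonal basis:
  u_1 = (0, 3, 1, 2)
  u_2 = (0, 15/14, -37/14, -2/7)
  u_3 = (-1, -30/23, -18/23, 54/23)

Apply the Gram-Schmidt recurrence
  u_1 = v_1
  u_i = v_i − Σ_{j<i} ((v_i · u_j) / (u_j · u_j)) · u_j.

Step by step this gives:
  u_1 = (0, 3, 1, 2)
  u_2 = (0, 15/14, -37/14, -2/7)
  u_3 = (-1, -30/23, -18/23, 54/23)

Orthogonality check:
  u_2 · u_1 = 0 (should be 0)
  u_3 · u_1 = 0 (should be 0)
  u_3 · u_2 = 0 (should be 0)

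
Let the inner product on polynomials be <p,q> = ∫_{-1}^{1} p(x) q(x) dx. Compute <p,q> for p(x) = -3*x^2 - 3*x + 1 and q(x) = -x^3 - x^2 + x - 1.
<p,q> = -4/15

Expand the product: p(x)·q(x) = 3*x^5 + 6*x^4 - x^3 - x^2 + 4*x - 1.
∫_{-1}^{1} of each monomial x^k gives [2/(k+1) if k even, 0 if k odd]. Integrating term-by-term (or equivalently evaluating the antiderivative F(x) = x^6/2 + 6*x^5/5 - x^4/4 - x^3/3 + 2*x^2 - x at the endpoints):
  F(1) − F(−1) = 127/60 − (143/60) = -4/15.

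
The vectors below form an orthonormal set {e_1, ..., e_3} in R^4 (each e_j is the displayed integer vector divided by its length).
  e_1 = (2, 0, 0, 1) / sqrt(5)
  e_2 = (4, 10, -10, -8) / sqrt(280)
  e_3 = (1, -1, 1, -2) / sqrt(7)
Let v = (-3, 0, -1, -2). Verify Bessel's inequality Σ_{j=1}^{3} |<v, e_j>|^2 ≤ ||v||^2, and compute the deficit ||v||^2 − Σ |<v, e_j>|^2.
Σ |<v, e_j>|^2 = 27/2; ||v||^2 = 14; deficit = 1/2

Write each e_j = u_j / sqrt(<u_j, u_j>) where u_j is the displayed integer vector. Then <v, e_j> = <v, u_j> / sqrt(<u_j, u_j>), so |<v, e_j>|^2 = <v, u_j>^2 / <u_j, u_j>.
Coefficients: <v, e_1> = -8/sqrt(5), <v, e_2> = 14/sqrt(280), <v, e_3> = 0/sqrt(7).
Square and sum: Σ |<v, e_j>|^2 = 27/2.
Compute ||v||^2 = v·v = 14.
Deficit = 14 − 27/2 = 1/2 ≥ 0, confirming Bessel's inequality. (The deficit equals ||v − Σ <v,e_j> e_j||^2, the squared distance from v to span{e_j}.)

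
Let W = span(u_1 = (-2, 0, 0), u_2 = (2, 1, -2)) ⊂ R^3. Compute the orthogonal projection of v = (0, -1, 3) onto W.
proj_W(v) = (0, -7/5, 14/5)

Set up U = [u_1 | ... | u_2] ∈ R^(3×2). The projector onto W = col(U) is P = U (U^T U)^(-1) U^T.
Compute U^T U =
  [4, -4]
  [-4, 9],
and U^T v = (0, -7).
Solve U^T U · c = U^T v for the coefficients: c = (-7/5, -7/5). The projection is proj_W(v) = U c.
Check: (v - proj_W(v)) · u_1 = 0  (should be 0).
Check: (v - proj_W(v)) · u_2 = 0  (should be 0).
Result: proj_W(v) = (0, -7/5, 14/5).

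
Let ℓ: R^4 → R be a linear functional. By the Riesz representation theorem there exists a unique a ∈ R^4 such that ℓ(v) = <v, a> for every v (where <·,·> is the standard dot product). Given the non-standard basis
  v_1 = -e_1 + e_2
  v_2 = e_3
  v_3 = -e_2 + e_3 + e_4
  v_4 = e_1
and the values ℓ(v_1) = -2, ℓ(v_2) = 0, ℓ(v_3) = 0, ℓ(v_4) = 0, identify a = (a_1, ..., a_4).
a = (0, -2, 0, -2)

Write a = (a_1, ..., a_4) in the standard basis. For each basis vector v_i, ℓ(v_i) = <v_i, a> is a linear equation in the a_j's. Collect the n equations into a matrix system V a = ℓ, where row i of V is v_i (expressed in the standard basis). Since V is invertible (lower-triangular with 1s on the diagonal, up to permutation), solve by back-substitution:
  V =
[[-1, 1, 0, 0],
 [0, 0, 1, 0],
 [0, -1, 1, 1],
 [1, 0, 0, 0]]
  V a = (-2, 0, 0, 0)
Solving gives a = (0, -2, 0, -2).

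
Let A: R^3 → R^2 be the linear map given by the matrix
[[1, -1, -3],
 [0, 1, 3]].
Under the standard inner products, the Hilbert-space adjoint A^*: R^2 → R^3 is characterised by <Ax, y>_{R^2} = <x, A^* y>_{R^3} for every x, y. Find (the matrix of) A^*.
A^* = A^T =
[[1, 0],
 [-1, 1],
 [-3, 3]]

For real matrices with standard dot products, the defining identity <Ax, y> = <x, A^* y> gives (Ax)^T y = x^T (A^*) y, i.e. x^T A^T y = x^T (A^*) y. Since this holds for all x, y, we must have A^* = A^T. Therefore
A^* =
[[1, 0],
 [-1, 1],
 [-3, 3]].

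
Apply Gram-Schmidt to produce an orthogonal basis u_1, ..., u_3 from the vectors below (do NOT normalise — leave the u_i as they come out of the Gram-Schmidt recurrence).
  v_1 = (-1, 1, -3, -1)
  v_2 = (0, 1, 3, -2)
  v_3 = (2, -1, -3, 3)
Orthogonal basis:
  u_1 = (-1, 1, -3, -1)
  u_2 = (-1/2, 3/2, 3/2, -5/2)
  u_3 = (35/22, 8/11, -3/11, -1/22)

Apply the Gram-Schmidt recurrence
  u_1 = v_1
  u_i = v_i − Σ_{j<i} ((v_i · u_j) / (u_j · u_j)) · u_j.

Step by step this gives:
  u_1 = (-1, 1, -3, -1)
  u_2 = (-1/2, 3/2, 3/2, -5/2)
  u_3 = (35/22, 8/11, -3/11, -1/22)

Orthogonality check:
  u_2 · u_1 = 0 (should be 0)
  u_3 · u_1 = 0 (should be 0)
  u_3 · u_2 = 0 (should be 0)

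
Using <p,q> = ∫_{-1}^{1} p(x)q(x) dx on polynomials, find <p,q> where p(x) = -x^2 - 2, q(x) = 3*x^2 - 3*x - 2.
<p,q> = 62/15

Expand the product: p(x)·q(x) = -3*x^4 + 3*x^3 - 4*x^2 + 6*x + 4.
∫_{-1}^{1} of each monomial x^k gives [2/(k+1) if k even, 0 if k odd]. Integrating term-by-term (or equivalently evaluating the antiderivative F(x) = -3*x^5/5 + 3*x^4/4 - 4*x^3/3 + 3*x^2 + 4*x at the endpoints):
  F(1) − F(−1) = 349/60 − (101/60) = 62/15.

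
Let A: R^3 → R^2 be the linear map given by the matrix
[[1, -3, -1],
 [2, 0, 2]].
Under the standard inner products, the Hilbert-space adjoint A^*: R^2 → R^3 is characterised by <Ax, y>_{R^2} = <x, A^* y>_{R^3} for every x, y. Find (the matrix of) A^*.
A^* = A^T =
[[1, 2],
 [-3, 0],
 [-1, 2]]

For real matrices with standard dot products, the defining identity <Ax, y> = <x, A^* y> gives (Ax)^T y = x^T (A^*) y, i.e. x^T A^T y = x^T (A^*) y. Since this holds for all x, y, we must have A^* = A^T. Therefore
A^* =
[[1, 2],
 [-3, 0],
 [-1, 2]].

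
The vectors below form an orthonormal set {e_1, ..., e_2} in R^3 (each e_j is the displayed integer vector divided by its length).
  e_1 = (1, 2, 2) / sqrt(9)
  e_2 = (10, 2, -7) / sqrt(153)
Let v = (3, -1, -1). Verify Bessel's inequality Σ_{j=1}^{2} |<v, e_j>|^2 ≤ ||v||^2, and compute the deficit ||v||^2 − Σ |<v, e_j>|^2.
Σ |<v, e_j>|^2 = 138/17; ||v||^2 = 11; deficit = 49/17

Write each e_j = u_j / sqrt(<u_j, u_j>) where u_j is the displayed integer vector. Then <v, e_j> = <v, u_j> / sqrt(<u_j, u_j>), so |<v, e_j>|^2 = <v, u_j>^2 / <u_j, u_j>.
Coefficients: <v, e_1> = -1/sqrt(9), <v, e_2> = 35/sqrt(153).
Square and sum: Σ |<v, e_j>|^2 = 138/17.
Compute ||v||^2 = v·v = 11.
Deficit = 11 − 138/17 = 49/17 ≥ 0, confirming Bessel's inequality. (The deficit equals ||v − Σ <v,e_j> e_j||^2, the squared distance from v to span{e_j}.)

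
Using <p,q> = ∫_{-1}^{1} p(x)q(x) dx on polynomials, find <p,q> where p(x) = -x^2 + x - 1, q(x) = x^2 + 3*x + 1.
<p,q> = -26/15

Expand the product: p(x)·q(x) = -x^4 - 2*x^3 + x^2 - 2*x - 1.
∫_{-1}^{1} of each monomial x^k gives [2/(k+1) if k even, 0 if k odd]. Integrating term-by-term (or equivalently evaluating the antiderivative F(x) = -x^5/5 - x^4/2 + x^3/3 - x^2 - x at the endpoints):
  F(1) − F(−1) = -71/30 − (-19/30) = -26/15.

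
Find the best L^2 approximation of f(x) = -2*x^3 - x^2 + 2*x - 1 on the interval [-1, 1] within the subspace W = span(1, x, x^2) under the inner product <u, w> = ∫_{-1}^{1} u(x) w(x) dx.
g(x) = -x^2 + 4*x/5 - 1

The best approximation g ∈ W is the orthogonal projection of f onto W. Writing g = a_0 + a_1 x + a_2 x^2, the coefficients solve the normal equations G · a = b where
  G_{ij} = <φ_i, φ_j> and b_i = <f, φ_i>, with φ_0 = 1, φ_1 = x, φ_2 = x^2.
G =
  [2, 0, 2/3]
  [0, 2/3, 0]
  [2/3, 0, 2/5],
b = (-8/3, 8/15, -16/15).
Solving gives a_0 = -1, a_1 = 4/5, a_2 = -1, so
  g(x) = -x^2 + 4*x/5 - 1.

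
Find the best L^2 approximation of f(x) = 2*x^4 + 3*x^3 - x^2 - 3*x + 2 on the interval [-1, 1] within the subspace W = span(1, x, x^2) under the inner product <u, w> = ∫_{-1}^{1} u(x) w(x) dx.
g(x) = 5*x^2/7 - 6*x/5 + 64/35

The best approximation g ∈ W is the orthogonal projection of f onto W. Writing g = a_0 + a_1 x + a_2 x^2, the coefficients solve the normal equations G · a = b where
  G_{ij} = <φ_i, φ_j> and b_i = <f, φ_i>, with φ_0 = 1, φ_1 = x, φ_2 = x^2.
G =
  [2, 0, 2/3]
  [0, 2/3, 0]
  [2/3, 0, 2/5],
b = (62/15, -4/5, 158/105).
Solving gives a_0 = 64/35, a_1 = -6/5, a_2 = 5/7, so
  g(x) = 5*x^2/7 - 6*x/5 + 64/35.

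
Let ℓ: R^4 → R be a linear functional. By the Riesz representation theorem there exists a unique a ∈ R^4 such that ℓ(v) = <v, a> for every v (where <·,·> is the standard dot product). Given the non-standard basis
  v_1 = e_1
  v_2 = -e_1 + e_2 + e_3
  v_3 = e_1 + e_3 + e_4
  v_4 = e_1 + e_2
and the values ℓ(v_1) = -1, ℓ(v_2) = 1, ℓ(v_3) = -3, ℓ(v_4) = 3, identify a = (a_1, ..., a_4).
a = (-1, 4, -4, 2)

Write a = (a_1, ..., a_4) in the standard basis. For each basis vector v_i, ℓ(v_i) = <v_i, a> is a linear equation in the a_j's. Collect the n equations into a matrix system V a = ℓ, where row i of V is v_i (expressed in the standard basis). Since V is invertible (lower-triangular with 1s on the diagonal, up to permutation), solve by back-substitution:
  V =
[[1, 0, 0, 0],
 [-1, 1, 1, 0],
 [1, 0, 1, 1],
 [1, 1, 0, 0]]
  V a = (-1, 1, -3, 3)
Solving gives a = (-1, 4, -4, 2).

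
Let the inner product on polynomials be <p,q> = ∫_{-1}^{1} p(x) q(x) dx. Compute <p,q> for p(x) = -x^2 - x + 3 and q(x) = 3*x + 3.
<p,q> = 14

Expand the product: p(x)·q(x) = -3*x^3 - 6*x^2 + 6*x + 9.
∫_{-1}^{1} of each monomial x^k gives [2/(k+1) if k even, 0 if k odd]. Integrating term-by-term (or equivalently evaluating the antiderivative F(x) = -3*x^4/4 - 2*x^3 + 3*x^2 + 9*x at the endpoints):
  F(1) − F(−1) = 37/4 − (-19/4) = 14.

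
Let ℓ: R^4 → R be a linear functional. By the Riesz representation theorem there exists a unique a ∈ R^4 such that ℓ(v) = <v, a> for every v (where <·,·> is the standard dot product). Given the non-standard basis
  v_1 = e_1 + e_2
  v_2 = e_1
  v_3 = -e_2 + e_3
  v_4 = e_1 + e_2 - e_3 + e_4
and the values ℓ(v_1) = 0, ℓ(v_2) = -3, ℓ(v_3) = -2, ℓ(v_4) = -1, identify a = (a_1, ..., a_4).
a = (-3, 3, 1, 0)

Write a = (a_1, ..., a_4) in the standard basis. For each basis vector v_i, ℓ(v_i) = <v_i, a> is a linear equation in the a_j's. Collect the n equations into a matrix system V a = ℓ, where row i of V is v_i (expressed in the standard basis). Since V is invertible (lower-triangular with 1s on the diagonal, up to permutation), solve by back-substitution:
  V =
[[1, 1, 0, 0],
 [1, 0, 0, 0],
 [0, -1, 1, 0],
 [1, 1, -1, 1]]
  V a = (0, -3, -2, -1)
Solving gives a = (-3, 3, 1, 0).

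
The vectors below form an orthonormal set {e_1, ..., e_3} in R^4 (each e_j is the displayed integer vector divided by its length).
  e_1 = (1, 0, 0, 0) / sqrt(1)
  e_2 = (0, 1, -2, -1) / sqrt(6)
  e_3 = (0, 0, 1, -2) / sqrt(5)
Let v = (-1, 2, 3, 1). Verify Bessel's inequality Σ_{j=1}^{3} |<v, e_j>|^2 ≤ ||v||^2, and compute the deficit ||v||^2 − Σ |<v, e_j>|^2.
Σ |<v, e_j>|^2 = 161/30; ||v||^2 = 15; deficit = 289/30

Write each e_j = u_j / sqrt(<u_j, u_j>) where u_j is the displayed integer vector. Then <v, e_j> = <v, u_j> / sqrt(<u_j, u_j>), so |<v, e_j>|^2 = <v, u_j>^2 / <u_j, u_j>.
Coefficients: <v, e_1> = -1/sqrt(1), <v, e_2> = -5/sqrt(6), <v, e_3> = 1/sqrt(5).
Square and sum: Σ |<v, e_j>|^2 = 161/30.
Compute ||v||^2 = v·v = 15.
Deficit = 15 − 161/30 = 289/30 ≥ 0, confirming Bessel's inequality. (The deficit equals ||v − Σ <v,e_j> e_j||^2, the squared distance from v to span{e_j}.)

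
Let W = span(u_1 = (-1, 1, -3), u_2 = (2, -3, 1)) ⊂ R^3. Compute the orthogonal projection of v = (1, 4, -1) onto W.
proj_W(v) = (-71/45, 43/18, -61/90)

Set up U = [u_1 | ... | u_2] ∈ R^(3×2). The projector onto W = col(U) is P = U (U^T U)^(-1) U^T.
Compute U^T U =
  [11, -8]
  [-8, 14],
and U^T v = (6, -11).
Solve U^T U · c = U^T v for the coefficients: c = (-2/45, -73/90). The projection is proj_W(v) = U c.
Check: (v - proj_W(v)) · u_1 = 0  (should be 0).
Check: (v - proj_W(v)) · u_2 = 0  (should be 0).
Result: proj_W(v) = (-71/45, 43/18, -61/90).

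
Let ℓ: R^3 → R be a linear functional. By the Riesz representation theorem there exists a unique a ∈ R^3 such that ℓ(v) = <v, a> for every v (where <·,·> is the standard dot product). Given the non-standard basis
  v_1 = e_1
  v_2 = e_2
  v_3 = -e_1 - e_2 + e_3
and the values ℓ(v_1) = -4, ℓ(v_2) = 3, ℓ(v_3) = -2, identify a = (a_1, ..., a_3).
a = (-4, 3, -3)

Write a = (a_1, ..., a_3) in the standard basis. For each basis vector v_i, ℓ(v_i) = <v_i, a> is a linear equation in the a_j's. Collect the n equations into a matrix system V a = ℓ, where row i of V is v_i (expressed in the standard basis). Since V is invertible (lower-triangular with 1s on the diagonal, up to permutation), solve by back-substitution:
  V =
[[1, 0, 0],
 [0, 1, 0],
 [-1, -1, 1]]
  V a = (-4, 3, -2)
Solving gives a = (-4, 3, -3).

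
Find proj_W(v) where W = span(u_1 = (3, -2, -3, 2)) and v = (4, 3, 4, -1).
proj_W(v) = (-12/13, 8/13, 12/13, -8/13)

Set up U = [u_1 | ... | u_1] ∈ R^(4×1). The projector onto W = col(U) is P = U (U^T U)^(-1) U^T.
Compute U^T U =
  [26],
and U^T v = (-8).
Solve U^T U · c = U^T v for the coefficients: c = (-4/13). The projection is proj_W(v) = U c.
Check: (v - proj_W(v)) · u_1 = 0  (should be 0).
Result: proj_W(v) = (-12/13, 8/13, 12/13, -8/13).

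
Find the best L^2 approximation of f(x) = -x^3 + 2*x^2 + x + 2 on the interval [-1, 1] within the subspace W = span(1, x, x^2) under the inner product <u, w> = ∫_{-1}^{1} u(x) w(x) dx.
g(x) = 2*x^2 + 2*x/5 + 2

The best approximation g ∈ W is the orthogonal projection of f onto W. Writing g = a_0 + a_1 x + a_2 x^2, the coefficients solve the normal equations G · a = b where
  G_{ij} = <φ_i, φ_j> and b_i = <f, φ_i>, with φ_0 = 1, φ_1 = x, φ_2 = x^2.
G =
  [2, 0, 2/3]
  [0, 2/3, 0]
  [2/3, 0, 2/5],
b = (16/3, 4/15, 32/15).
Solving gives a_0 = 2, a_1 = 2/5, a_2 = 2, so
  g(x) = 2*x^2 + 2*x/5 + 2.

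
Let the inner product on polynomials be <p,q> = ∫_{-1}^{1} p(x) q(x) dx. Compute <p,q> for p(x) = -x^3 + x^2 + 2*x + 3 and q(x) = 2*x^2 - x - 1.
<p,q> = -14/5

Expand the product: p(x)·q(x) = -2*x^5 + 3*x^4 + 4*x^3 + 3*x^2 - 5*x - 3.
∫_{-1}^{1} of each monomial x^k gives [2/(k+1) if k even, 0 if k odd]. Integrating term-by-term (or equivalently evaluating the antiderivative F(x) = -x^6/3 + 3*x^5/5 + x^4 + x^3 - 5*x^2/2 - 3*x at the endpoints):
  F(1) − F(−1) = -97/30 − (-13/30) = -14/5.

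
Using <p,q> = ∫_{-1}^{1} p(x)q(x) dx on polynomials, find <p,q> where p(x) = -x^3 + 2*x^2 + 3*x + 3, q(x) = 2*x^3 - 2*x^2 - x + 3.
<p,q> = 582/35

Expand the product: p(x)·q(x) = -2*x^6 + 6*x^5 + 3*x^4 - 5*x^3 - 3*x^2 + 6*x + 9.
∫_{-1}^{1} of each monomial x^k gives [2/(k+1) if k even, 0 if k odd]. Integrating term-by-term (or equivalently evaluating the antiderivative F(x) = -2*x^7/7 + x^6 + 3*x^5/5 - 5*x^4/4 - x^3 + 3*x^2 + 9*x at the endpoints):
  F(1) − F(−1) = 1549/140 − (-779/140) = 582/35.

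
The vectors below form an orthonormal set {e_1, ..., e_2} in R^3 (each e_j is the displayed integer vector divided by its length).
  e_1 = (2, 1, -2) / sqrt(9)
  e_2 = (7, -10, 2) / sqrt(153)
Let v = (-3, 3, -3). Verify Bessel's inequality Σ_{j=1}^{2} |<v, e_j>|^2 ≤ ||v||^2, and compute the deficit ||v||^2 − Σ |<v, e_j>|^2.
Σ |<v, e_j>|^2 = 378/17; ||v||^2 = 27; deficit = 81/17

Write each e_j = u_j / sqrt(<u_j, u_j>) where u_j is the displayed integer vector. Then <v, e_j> = <v, u_j> / sqrt(<u_j, u_j>), so |<v, e_j>|^2 = <v, u_j>^2 / <u_j, u_j>.
Coefficients: <v, e_1> = 3/sqrt(9), <v, e_2> = -57/sqrt(153).
Square and sum: Σ |<v, e_j>|^2 = 378/17.
Compute ||v||^2 = v·v = 27.
Deficit = 27 − 378/17 = 81/17 ≥ 0, confirming Bessel's inequality. (The deficit equals ||v − Σ <v,e_j> e_j||^2, the squared distance from v to span{e_j}.)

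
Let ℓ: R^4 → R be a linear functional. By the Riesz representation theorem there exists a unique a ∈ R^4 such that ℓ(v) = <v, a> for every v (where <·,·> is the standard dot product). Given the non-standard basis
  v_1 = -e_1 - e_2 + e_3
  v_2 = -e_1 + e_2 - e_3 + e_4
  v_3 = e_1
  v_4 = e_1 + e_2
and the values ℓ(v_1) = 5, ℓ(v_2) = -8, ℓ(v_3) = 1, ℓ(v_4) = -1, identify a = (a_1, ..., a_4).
a = (1, -2, 4, -1)

Write a = (a_1, ..., a_4) in the standard basis. For each basis vector v_i, ℓ(v_i) = <v_i, a> is a linear equation in the a_j's. Collect the n equations into a matrix system V a = ℓ, where row i of V is v_i (expressed in the standard basis). Since V is invertible (lower-triangular with 1s on the diagonal, up to permutation), solve by back-substitution:
  V =
[[-1, -1, 1, 0],
 [-1, 1, -1, 1],
 [1, 0, 0, 0],
 [1, 1, 0, 0]]
  V a = (5, -8, 1, -1)
Solving gives a = (1, -2, 4, -1).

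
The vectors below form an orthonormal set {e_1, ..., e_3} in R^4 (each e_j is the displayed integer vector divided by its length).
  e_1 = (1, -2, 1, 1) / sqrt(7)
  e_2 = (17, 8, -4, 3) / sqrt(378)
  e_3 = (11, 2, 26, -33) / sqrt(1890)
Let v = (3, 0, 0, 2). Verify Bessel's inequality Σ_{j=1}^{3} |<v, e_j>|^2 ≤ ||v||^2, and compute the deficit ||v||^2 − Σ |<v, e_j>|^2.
Σ |<v, e_j>|^2 = 446/35; ||v||^2 = 13; deficit = 9/35

Write each e_j = u_j / sqrt(<u_j, u_j>) where u_j is the displayed integer vector. Then <v, e_j> = <v, u_j> / sqrt(<u_j, u_j>), so |<v, e_j>|^2 = <v, u_j>^2 / <u_j, u_j>.
Coefficients: <v, e_1> = 5/sqrt(7), <v, e_2> = 57/sqrt(378), <v, e_3> = -33/sqrt(1890).
Square and sum: Σ |<v, e_j>|^2 = 446/35.
Compute ||v||^2 = v·v = 13.
Deficit = 13 − 446/35 = 9/35 ≥ 0, confirming Bessel's inequality. (The deficit equals ||v − Σ <v,e_j> e_j||^2, the squared distance from v to span{e_j}.)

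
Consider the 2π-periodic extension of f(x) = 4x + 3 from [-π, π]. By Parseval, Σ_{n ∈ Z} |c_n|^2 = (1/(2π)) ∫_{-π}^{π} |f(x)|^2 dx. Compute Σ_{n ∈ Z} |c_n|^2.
Σ |c_n|^2 = 16π^2/3 + 9

Expand and integrate term by term over [-π, π]:
  ∫ (4x)^2 dx = 16·(2π^3/3); ∫ 2·4·(3)·x dx = 0 (odd integrand); ∫ 3^2 dx = 9·2π.
So (1/(2π)) ∫_{-π}^{π} (4x + 3)^2 dx = 16π^2/3 + 9 = 16π^2/3 + 9.
Parseval ⇒ Σ |c_n|^2 = 16π^2/3 + 9.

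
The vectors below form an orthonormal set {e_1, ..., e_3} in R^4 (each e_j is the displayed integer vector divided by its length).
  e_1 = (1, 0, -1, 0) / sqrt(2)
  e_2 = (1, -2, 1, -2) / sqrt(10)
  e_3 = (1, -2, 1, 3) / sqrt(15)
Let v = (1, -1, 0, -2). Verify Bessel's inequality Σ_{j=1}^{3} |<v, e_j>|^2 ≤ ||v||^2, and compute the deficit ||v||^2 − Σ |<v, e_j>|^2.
Σ |<v, e_j>|^2 = 6; ||v||^2 = 6; deficit = 0

Write each e_j = u_j / sqrt(<u_j, u_j>) where u_j is the displayed integer vector. Then <v, e_j> = <v, u_j> / sqrt(<u_j, u_j>), so |<v, e_j>|^2 = <v, u_j>^2 / <u_j, u_j>.
Coefficients: <v, e_1> = 1/sqrt(2), <v, e_2> = 7/sqrt(10), <v, e_3> = -3/sqrt(15).
Square and sum: Σ |<v, e_j>|^2 = 6.
Compute ||v||^2 = v·v = 6.
Deficit = 6 − 6 = 0 ≥ 0, confirming Bessel's inequality. (The deficit equals ||v − Σ <v,e_j> e_j||^2, the squared distance from v to span{e_j}.)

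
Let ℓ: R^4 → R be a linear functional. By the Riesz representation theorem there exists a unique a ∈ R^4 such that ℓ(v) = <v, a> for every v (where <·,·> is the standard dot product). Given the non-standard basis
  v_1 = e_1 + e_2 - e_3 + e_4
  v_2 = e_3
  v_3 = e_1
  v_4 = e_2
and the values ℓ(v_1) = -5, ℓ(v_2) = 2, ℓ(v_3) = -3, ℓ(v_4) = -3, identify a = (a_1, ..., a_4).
a = (-3, -3, 2, 3)

Write a = (a_1, ..., a_4) in the standard basis. For each basis vector v_i, ℓ(v_i) = <v_i, a> is a linear equation in the a_j's. Collect the n equations into a matrix system V a = ℓ, where row i of V is v_i (expressed in the standard basis). Since V is invertible (lower-triangular with 1s on the diagonal, up to permutation), solve by back-substitution:
  V =
[[1, 1, -1, 1],
 [0, 0, 1, 0],
 [1, 0, 0, 0],
 [0, 1, 0, 0]]
  V a = (-5, 2, -3, -3)
Solving gives a = (-3, -3, 2, 3).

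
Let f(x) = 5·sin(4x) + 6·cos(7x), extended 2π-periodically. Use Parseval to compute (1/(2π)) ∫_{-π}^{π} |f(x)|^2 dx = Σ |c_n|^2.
Σ |c_n|^2 = 61/2

Expand |f|^2 and use orthogonality of {sin(nx), cos(mx)} on [-π, π]:
  ∫_{-π}^{π} sin(nx)^2 dx = π, ∫ cos(mx)^2 dx = π, and cross terms integrate to 0.
So ∫_{-π}^{π} f(x)^2 dx = 5^2 · π + 6^2 · π = (25 + 36)π.
Divide by 2π: (25 + 36)/2 = 61/2.
By Parseval, this equals Σ |c_n|^2.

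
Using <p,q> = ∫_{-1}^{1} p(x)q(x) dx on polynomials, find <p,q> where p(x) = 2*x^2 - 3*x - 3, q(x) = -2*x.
<p,q> = 4

Expand the product: p(x)·q(x) = -4*x^3 + 6*x^2 + 6*x.
∫_{-1}^{1} of each monomial x^k gives [2/(k+1) if k even, 0 if k odd]. Integrating term-by-term (or equivalently evaluating the antiderivative F(x) = -x^4 + 2*x^3 + 3*x^2 at the endpoints):
  F(1) − F(−1) = 4 − (0) = 4.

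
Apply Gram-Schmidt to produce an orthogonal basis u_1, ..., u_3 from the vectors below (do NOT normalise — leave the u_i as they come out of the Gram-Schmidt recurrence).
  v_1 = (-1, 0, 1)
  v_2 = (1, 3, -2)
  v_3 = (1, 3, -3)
Orthogonal basis:
  u_1 = (-1, 0, 1)
  u_2 = (-1/2, 3, -1/2)
  u_3 = (-9/19, -3/19, -9/19)

Apply the Gram-Schmidt recurrence
  u_1 = v_1
  u_i = v_i − Σ_{j<i} ((v_i · u_j) / (u_j · u_j)) · u_j.

Step by step this gives:
  u_1 = (-1, 0, 1)
  u_2 = (-1/2, 3, -1/2)
  u_3 = (-9/19, -3/19, -9/19)

Orthogonality check:
  u_2 · u_1 = 0 (should be 0)
  u_3 · u_1 = 0 (should be 0)
  u_3 · u_2 = 0 (should be 0)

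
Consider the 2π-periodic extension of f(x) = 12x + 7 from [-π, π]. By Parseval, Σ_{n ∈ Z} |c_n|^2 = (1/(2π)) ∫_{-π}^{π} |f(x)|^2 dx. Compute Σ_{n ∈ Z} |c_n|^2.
Σ |c_n|^2 = 48π^2 + 49

Expand and integrate term by term over [-π, π]:
  ∫ (12x)^2 dx = 144·(2π^3/3); ∫ 2·12·(7)·x dx = 0 (odd integrand); ∫ 7^2 dx = 49·2π.
So (1/(2π)) ∫_{-π}^{π} (12x + 7)^2 dx = 144π^2/3 + 49 = 48π^2 + 49.
Parseval ⇒ Σ |c_n|^2 = 48π^2 + 49.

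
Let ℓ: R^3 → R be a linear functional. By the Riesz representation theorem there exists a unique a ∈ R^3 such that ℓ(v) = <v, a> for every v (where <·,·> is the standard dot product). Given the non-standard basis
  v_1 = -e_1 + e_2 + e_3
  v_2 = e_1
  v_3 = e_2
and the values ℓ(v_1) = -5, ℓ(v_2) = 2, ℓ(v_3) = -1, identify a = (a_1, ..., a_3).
a = (2, -1, -2)

Write a = (a_1, ..., a_3) in the standard basis. For each basis vector v_i, ℓ(v_i) = <v_i, a> is a linear equation in the a_j's. Collect the n equations into a matrix system V a = ℓ, where row i of V is v_i (expressed in the standard basis). Since V is invertible (lower-triangular with 1s on the diagonal, up to permutation), solve by back-substitution:
  V =
[[-1, 1, 1],
 [1, 0, 0],
 [0, 1, 0]]
  V a = (-5, 2, -1)
Solving gives a = (2, -1, -2).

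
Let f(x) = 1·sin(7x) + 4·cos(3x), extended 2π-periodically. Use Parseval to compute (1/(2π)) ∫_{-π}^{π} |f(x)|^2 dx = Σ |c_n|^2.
Σ |c_n|^2 = 17/2

Expand |f|^2 and use orthogonality of {sin(nx), cos(mx)} on [-π, π]:
  ∫_{-π}^{π} sin(nx)^2 dx = π, ∫ cos(mx)^2 dx = π, and cross terms integrate to 0.
So ∫_{-π}^{π} f(x)^2 dx = 1^2 · π + 4^2 · π = (1 + 16)π.
Divide by 2π: (1 + 16)/2 = 17/2.
By Parseval, this equals Σ |c_n|^2.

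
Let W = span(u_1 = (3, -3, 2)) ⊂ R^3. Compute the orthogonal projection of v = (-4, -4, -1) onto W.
proj_W(v) = (-3/11, 3/11, -2/11)

Set up U = [u_1 | ... | u_1] ∈ R^(3×1). The projector onto W = col(U) is P = U (U^T U)^(-1) U^T.
Compute U^T U =
  [22],
and U^T v = (-2).
Solve U^T U · c = U^T v for the coefficients: c = (-1/11). The projection is proj_W(v) = U c.
Check: (v - proj_W(v)) · u_1 = 0  (should be 0).
Result: proj_W(v) = (-3/11, 3/11, -2/11).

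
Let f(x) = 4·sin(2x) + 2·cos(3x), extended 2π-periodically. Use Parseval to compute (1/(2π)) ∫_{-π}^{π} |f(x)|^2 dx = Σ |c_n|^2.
Σ |c_n|^2 = 10

Expand |f|^2 and use orthogonality of {sin(nx), cos(mx)} on [-π, π]:
  ∫_{-π}^{π} sin(nx)^2 dx = π, ∫ cos(mx)^2 dx = π, and cross terms integrate to 0.
So ∫_{-π}^{π} f(x)^2 dx = 4^2 · π + 2^2 · π = (16 + 4)π.
Divide by 2π: (16 + 4)/2 = 10.
By Parseval, this equals Σ |c_n|^2.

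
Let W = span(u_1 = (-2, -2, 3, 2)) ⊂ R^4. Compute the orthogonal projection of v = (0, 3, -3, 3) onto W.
proj_W(v) = (6/7, 6/7, -9/7, -6/7)

Set up U = [u_1 | ... | u_1] ∈ R^(4×1). The projector onto W = col(U) is P = U (U^T U)^(-1) U^T.
Compute U^T U =
  [21],
and U^T v = (-9).
Solve U^T U · c = U^T v for the coefficients: c = (-3/7). The projection is proj_W(v) = U c.
Check: (v - proj_W(v)) · u_1 = 0  (should be 0).
Result: proj_W(v) = (6/7, 6/7, -9/7, -6/7).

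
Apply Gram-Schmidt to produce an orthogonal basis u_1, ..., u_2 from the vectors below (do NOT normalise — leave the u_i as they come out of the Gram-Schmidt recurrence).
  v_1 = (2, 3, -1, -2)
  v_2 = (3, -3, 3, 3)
Orthogonal basis:
  u_1 = (2, 3, -1, -2)
  u_2 = (13/3, -1, 7/3, 5/3)

Apply the Gram-Schmidt recurrence
  u_1 = v_1
  u_i = v_i − Σ_{j<i} ((v_i · u_j) / (u_j · u_j)) · u_j.

Step by step this gives:
  u_1 = (2, 3, -1, -2)
  u_2 = (13/3, -1, 7/3, 5/3)

Orthogonality check:
  u_2 · u_1 = 0 (should be 0)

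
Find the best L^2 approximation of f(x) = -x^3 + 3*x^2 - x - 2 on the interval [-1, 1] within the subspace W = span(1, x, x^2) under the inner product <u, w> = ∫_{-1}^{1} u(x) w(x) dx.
g(x) = 3*x^2 - 8*x/5 - 2

The best approximation g ∈ W is the orthogonal projection of f onto W. Writing g = a_0 + a_1 x + a_2 x^2, the coefficients solve the normal equations G · a = b where
  G_{ij} = <φ_i, φ_j> and b_i = <f, φ_i>, with φ_0 = 1, φ_1 = x, φ_2 = x^2.
G =
  [2, 0, 2/3]
  [0, 2/3, 0]
  [2/3, 0, 2/5],
b = (-2, -16/15, -2/15).
Solving gives a_0 = -2, a_1 = -8/5, a_2 = 3, so
  g(x) = 3*x^2 - 8*x/5 - 2.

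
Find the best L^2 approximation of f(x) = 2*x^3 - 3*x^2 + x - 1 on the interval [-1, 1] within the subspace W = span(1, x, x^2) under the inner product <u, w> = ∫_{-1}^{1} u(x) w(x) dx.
g(x) = -3*x^2 + 11*x/5 - 1

The best approximation g ∈ W is the orthogonal projection of f onto W. Writing g = a_0 + a_1 x + a_2 x^2, the coefficients solve the normal equations G · a = b where
  G_{ij} = <φ_i, φ_j> and b_i = <f, φ_i>, with φ_0 = 1, φ_1 = x, φ_2 = x^2.
G =
  [2, 0, 2/3]
  [0, 2/3, 0]
  [2/3, 0, 2/5],
b = (-4, 22/15, -28/15).
Solving gives a_0 = -1, a_1 = 11/5, a_2 = -3, so
  g(x) = -3*x^2 + 11*x/5 - 1.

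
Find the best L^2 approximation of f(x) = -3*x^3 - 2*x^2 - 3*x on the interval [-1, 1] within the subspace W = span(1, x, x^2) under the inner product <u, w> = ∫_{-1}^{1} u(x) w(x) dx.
g(x) = -2*x^2 - 24*x/5

The best approximation g ∈ W is the orthogonal projection of f onto W. Writing g = a_0 + a_1 x + a_2 x^2, the coefficients solve the normal equations G · a = b where
  G_{ij} = <φ_i, φ_j> and b_i = <f, φ_i>, with φ_0 = 1, φ_1 = x, φ_2 = x^2.
G =
  [2, 0, 2/3]
  [0, 2/3, 0]
  [2/3, 0, 2/5],
b = (-4/3, -16/5, -4/5).
Solving gives a_0 = 0, a_1 = -24/5, a_2 = -2, so
  g(x) = -2*x^2 - 24*x/5.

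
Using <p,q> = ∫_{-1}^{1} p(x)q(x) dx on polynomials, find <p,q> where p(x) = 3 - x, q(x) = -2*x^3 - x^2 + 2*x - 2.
<p,q> = -218/15

Expand the product: p(x)·q(x) = 2*x^4 - 5*x^3 - 5*x^2 + 8*x - 6.
∫_{-1}^{1} of each monomial x^k gives [2/(k+1) if k even, 0 if k odd]. Integrating term-by-term (or equivalently evaluating the antiderivative F(x) = 2*x^5/5 - 5*x^4/4 - 5*x^3/3 + 4*x^2 - 6*x at the endpoints):
  F(1) − F(−1) = -271/60 − (601/60) = -218/15.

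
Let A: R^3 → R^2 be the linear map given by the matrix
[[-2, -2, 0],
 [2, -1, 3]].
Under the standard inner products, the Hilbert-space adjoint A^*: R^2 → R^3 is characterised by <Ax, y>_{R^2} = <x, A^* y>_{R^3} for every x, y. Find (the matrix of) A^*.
A^* = A^T =
[[-2, 2],
 [-2, -1],
 [0, 3]]

For real matrices with standard dot products, the defining identity <Ax, y> = <x, A^* y> gives (Ax)^T y = x^T (A^*) y, i.e. x^T A^T y = x^T (A^*) y. Since this holds for all x, y, we must have A^* = A^T. Therefore
A^* =
[[-2, 2],
 [-2, -1],
 [0, 3]].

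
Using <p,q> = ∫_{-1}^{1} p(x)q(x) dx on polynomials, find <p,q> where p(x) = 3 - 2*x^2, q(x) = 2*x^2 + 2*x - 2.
<p,q> = -104/15

Expand the product: p(x)·q(x) = -4*x^4 - 4*x^3 + 10*x^2 + 6*x - 6.
∫_{-1}^{1} of each monomial x^k gives [2/(k+1) if k even, 0 if k odd]. Integrating term-by-term (or equivalently evaluating the antiderivative F(x) = -4*x^5/5 - x^4 + 10*x^3/3 + 3*x^2 - 6*x at the endpoints):
  F(1) − F(−1) = -22/15 − (82/15) = -104/15.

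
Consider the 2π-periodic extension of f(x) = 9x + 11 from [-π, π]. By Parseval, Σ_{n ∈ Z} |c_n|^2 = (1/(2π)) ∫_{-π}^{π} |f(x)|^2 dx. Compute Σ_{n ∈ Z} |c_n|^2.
Σ |c_n|^2 = 27π^2 + 121

Expand and integrate term by term over [-π, π]:
  ∫ (9x)^2 dx = 81·(2π^3/3); ∫ 2·9·(11)·x dx = 0 (odd integrand); ∫ 11^2 dx = 121·2π.
So (1/(2π)) ∫_{-π}^{π} (9x + 11)^2 dx = 81π^2/3 + 121 = 27π^2 + 121.
Parseval ⇒ Σ |c_n|^2 = 27π^2 + 121.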